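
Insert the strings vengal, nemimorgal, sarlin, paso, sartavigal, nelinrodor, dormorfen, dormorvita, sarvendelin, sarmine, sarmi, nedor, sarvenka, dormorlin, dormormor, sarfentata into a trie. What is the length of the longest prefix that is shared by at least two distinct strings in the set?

6

Equivalently: take the maximum, over all pairs, of their longest common prefix length.
e.g. "dormorfen" and "dormorlin" share the prefix "dormor" of length 6; no pair shares a longer one.
Longest shared-prefix length: 6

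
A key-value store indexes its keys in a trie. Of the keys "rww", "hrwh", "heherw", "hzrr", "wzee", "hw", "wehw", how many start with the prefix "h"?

4

Filter for entries beginning with "h":
Matches: "heherw", "hrwh", "hw", "hzrr"
Count: 4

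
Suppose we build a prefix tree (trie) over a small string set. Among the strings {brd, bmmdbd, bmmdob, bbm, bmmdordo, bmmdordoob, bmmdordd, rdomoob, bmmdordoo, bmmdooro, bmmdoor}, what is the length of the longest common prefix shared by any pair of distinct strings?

Look for the deepest trie node that still has at least two words in its subtree.
e.g. "bmmdordoo" and "bmmdordoob" share the prefix "bmmdordoo" of length 9; no pair shares a longer one.
Longest shared-prefix length: 9

9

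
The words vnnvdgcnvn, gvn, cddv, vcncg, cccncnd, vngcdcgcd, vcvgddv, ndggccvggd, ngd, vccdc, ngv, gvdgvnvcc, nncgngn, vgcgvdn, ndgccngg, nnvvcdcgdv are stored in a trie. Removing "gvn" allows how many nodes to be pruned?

1

A node on "gvn"'s path can go only if nothing else ends at it or branches off below it.
The suffix "n" (1 node) is used only by "gvn"; the node for "gv" still has the child "d", so pruning stops there.
Nodes removed: 1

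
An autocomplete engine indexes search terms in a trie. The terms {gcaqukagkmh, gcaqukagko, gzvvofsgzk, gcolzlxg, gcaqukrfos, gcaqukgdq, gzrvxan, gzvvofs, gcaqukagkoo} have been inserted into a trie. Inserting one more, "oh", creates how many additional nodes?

2

No existing word starts with "o", so every character of "oh" needs a new node.
2 − 0 = 2 new nodes.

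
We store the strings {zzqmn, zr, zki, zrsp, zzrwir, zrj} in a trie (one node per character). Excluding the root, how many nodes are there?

Trie structure (* marks end of a word):
(root)
└─ z
   ├─ k
   │  └─ i *
   ├─ r *
   │  ├─ j *
   │  └─ s
   │     └─ p *
   └─ z
      ├─ q
      │  └─ m
      │     └─ n *
      └─ r
         └─ w
            └─ i
               └─ r *
Counting every labelled node above: 15.

15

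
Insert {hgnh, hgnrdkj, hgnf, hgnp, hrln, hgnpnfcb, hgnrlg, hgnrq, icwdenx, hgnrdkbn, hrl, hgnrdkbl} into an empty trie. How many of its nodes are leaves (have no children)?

10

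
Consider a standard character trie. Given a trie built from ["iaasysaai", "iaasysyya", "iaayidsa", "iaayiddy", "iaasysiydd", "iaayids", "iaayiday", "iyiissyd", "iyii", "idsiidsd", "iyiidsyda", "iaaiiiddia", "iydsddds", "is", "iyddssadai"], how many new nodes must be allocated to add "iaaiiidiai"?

The longest prefix of "iaaiiidiai" already in the trie is "iaaiiid" (length 7).
So 10 − 7 = 3 new nodes.

3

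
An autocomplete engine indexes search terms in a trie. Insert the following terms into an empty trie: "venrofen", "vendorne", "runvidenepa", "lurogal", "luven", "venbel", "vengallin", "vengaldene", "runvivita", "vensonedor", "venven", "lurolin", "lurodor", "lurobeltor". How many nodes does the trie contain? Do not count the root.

Count nodes per top-level branch (shared prefixes stored once):
  'l'-branch (lurobeltor, lurodor, lurogal, lurolin, luven): 22 nodes
  'r'-branch (runvidenepa, runvivita): 15 nodes
  'v'-branch (venbel, vendorne, vengaldene, vengallin, venrofen, vensonedor, venven): 36 nodes
Sum: 73

73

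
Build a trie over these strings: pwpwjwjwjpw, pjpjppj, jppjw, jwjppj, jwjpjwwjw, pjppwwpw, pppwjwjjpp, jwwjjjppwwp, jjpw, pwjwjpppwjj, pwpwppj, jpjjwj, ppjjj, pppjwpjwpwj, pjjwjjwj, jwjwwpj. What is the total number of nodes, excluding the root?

95

Insert word by word; a character creates a node only if that edge doesn't already exist:
  "pwpwjwjwjpw" → 11 new (p, w, p, w, j, w, j, w, j, p, w)
  "pjpjppj" → prefix "p" already present; 6 new (j, p, j, p, p, j)
  "jppjw" → 5 new (j, p, p, j, w)
  "jwjppj" → prefix "j" already present; 5 new (w, j, p, p, j)
  "jwjpjwwjw" → prefix "jwjp" already present; 5 new (j, w, w, j, w)
  "pjppwwpw" → prefix "pjp" already present; 5 new (p, w, w, p, w)
  "pppwjwjjpp" → prefix "p" already present; 9 new (p, p, w, j, w, j, j, p, p)
  "jwwjjjppwwp" → prefix "jw" already present; 9 new (w, j, j, j, p, p, w, w, p)
  "jjpw" → prefix "j" already present; 3 new (j, p, w)
  "pwjwjpppwjj" → prefix "pw" already present; 9 new (j, w, j, p, p, p, w, j, j)
  "pwpwppj" → prefix "pwpw" already present; 3 new (p, p, j)
  "jpjjwj" → prefix "jp" already present; 4 new (j, j, w, j)
  "ppjjj" → prefix "pp" already present; 3 new (j, j, j)
  "pppjwpjwpwj" → prefix "ppp" already present; 8 new (j, w, p, j, w, p, w, j)
  "pjjwjjwj" → prefix "pj" already present; 6 new (j, w, j, j, w, j)
  "jwjwwpj" → prefix "jwj" already present; 4 new (w, w, p, j)
Total nodes = 11 + 6 + 5 + 5 + 5 + 5 + 9 + 9 + 3 + 9 + 3 + 4 + 3 + 8 + 6 + 4 = 95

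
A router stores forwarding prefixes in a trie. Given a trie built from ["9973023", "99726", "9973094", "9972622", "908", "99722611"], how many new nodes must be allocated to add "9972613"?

"99726" is already a path in the trie; the remaining "13" must be added.
New nodes needed: |"9972613"| − 5 = 7 − 5 = 2.

2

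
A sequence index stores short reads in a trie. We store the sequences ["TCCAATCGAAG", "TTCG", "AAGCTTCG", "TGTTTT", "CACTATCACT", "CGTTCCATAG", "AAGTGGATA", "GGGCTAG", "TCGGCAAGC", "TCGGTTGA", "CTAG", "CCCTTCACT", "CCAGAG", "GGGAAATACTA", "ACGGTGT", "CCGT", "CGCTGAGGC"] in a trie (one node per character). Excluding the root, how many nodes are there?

Trace insertions, counting only characters that open a new branch:
  "TCCAATCGAAG" → 11 new (T, C, C, A, A, T, C, G, A, A, G)
  "TTCG" → prefix "T" already present; 3 new (T, C, G)
  "AAGCTTCG" → 8 new (A, A, G, C, T, T, C, G)
  "TGTTTT" → prefix "T" already present; 5 new (G, T, T, T, T)
  "CACTATCACT" → 10 new (C, A, C, T, A, T, C, A, C, T)
  "CGTTCCATAG" → prefix "C" already present; 9 new (G, T, T, C, C, A, T, A, G)
  "AAGTGGATA" → prefix "AAG" already present; 6 new (T, G, G, A, T, A)
  "GGGCTAG" → 7 new (G, G, G, C, T, A, G)
  "TCGGCAAGC" → prefix "TC" already present; 7 new (G, G, C, A, A, G, C)
  "TCGGTTGA" → prefix "TCGG" already present; 4 new (T, T, G, A)
  "CTAG" → prefix "C" already present; 3 new (T, A, G)
  "CCCTTCACT" → prefix "C" already present; 8 new (C, C, T, T, C, A, C, T)
  "CCAGAG" → prefix "CC" already present; 4 new (A, G, A, G)
  "GGGAAATACTA" → prefix "GGG" already present; 8 new (A, A, A, T, A, C, T, A)
  "ACGGTGT" → prefix "A" already present; 6 new (C, G, G, T, G, T)
  "CCGT" → prefix "CC" already present; 2 new (G, T)
  "CGCTGAGGC" → prefix "CG" already present; 7 new (C, T, G, A, G, G, C)
Total nodes = 11 + 3 + 8 + 5 + 10 + 9 + 6 + 7 + 7 + 4 + 3 + 8 + 4 + 8 + 6 + 2 + 7 = 108

108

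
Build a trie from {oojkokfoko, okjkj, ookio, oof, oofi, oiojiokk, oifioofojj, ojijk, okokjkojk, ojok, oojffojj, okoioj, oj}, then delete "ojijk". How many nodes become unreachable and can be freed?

3

A node on "ojijk"'s path can go only if nothing else ends at it or branches off below it.
The suffix "ijk" (3 nodes) is used only by "ojijk"; the node for "oj" still has the child "o", so pruning stops there.
Nodes removed: 3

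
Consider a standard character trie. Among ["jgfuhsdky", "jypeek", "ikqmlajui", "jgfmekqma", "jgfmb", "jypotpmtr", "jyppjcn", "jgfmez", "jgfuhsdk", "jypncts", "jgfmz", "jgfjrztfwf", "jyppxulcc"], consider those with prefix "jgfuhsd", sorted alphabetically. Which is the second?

jgfuhsdky

Filter for "jgfuhsd…" and sort: "jgfuhsdk", "jgfuhsdky"
The 2nd is jgfuhsdky.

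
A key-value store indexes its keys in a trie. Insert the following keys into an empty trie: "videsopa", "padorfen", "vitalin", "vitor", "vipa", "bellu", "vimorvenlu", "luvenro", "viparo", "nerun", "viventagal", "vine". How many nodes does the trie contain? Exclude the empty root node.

62

Trace insertions, counting only characters that open a new branch:
  "videsopa" → 8 new (v, i, d, e, s, o, p, a)
  "padorfen" → 8 new (p, a, d, o, r, f, e, n)
  "vitalin" → prefix "vi" already present; 5 new (t, a, l, i, n)
  "vitor" → prefix "vit" already present; 2 new (o, r)
  "vipa" → prefix "vi" already present; 2 new (p, a)
  "bellu" → 5 new (b, e, l, l, u)
  "vimorvenlu" → prefix "vi" already present; 8 new (m, o, r, v, e, n, l, u)
  "luvenro" → 7 new (l, u, v, e, n, r, o)
  "viparo" → prefix "vipa" already present; 2 new (r, o)
  "nerun" → 5 new (n, e, r, u, n)
  "viventagal" → prefix "vi" already present; 8 new (v, e, n, t, a, g, a, l)
  "vine" → prefix "vi" already present; 2 new (n, e)
Total nodes = 8 + 8 + 5 + 2 + 2 + 5 + 8 + 7 + 2 + 5 + 8 + 2 = 62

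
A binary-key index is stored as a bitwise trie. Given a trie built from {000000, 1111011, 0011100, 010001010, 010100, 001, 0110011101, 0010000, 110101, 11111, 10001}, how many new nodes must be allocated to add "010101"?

Walking "010101" from the root, the first 5 characters ("01010") follow existing edges; "1" is the first miss.
New nodes needed: |"010101"| − 5 = 6 − 5 = 1.

1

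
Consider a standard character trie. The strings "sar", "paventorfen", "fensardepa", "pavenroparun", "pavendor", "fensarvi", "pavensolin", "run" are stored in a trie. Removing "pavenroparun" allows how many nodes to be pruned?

7

A node on "pavenroparun"'s path can go only if nothing else ends at it or branches off below it.
The suffix "roparun" (7 nodes) is used only by "pavenroparun"; the node for "paven" still has the child "t", so pruning stops there.
Nodes removed: 7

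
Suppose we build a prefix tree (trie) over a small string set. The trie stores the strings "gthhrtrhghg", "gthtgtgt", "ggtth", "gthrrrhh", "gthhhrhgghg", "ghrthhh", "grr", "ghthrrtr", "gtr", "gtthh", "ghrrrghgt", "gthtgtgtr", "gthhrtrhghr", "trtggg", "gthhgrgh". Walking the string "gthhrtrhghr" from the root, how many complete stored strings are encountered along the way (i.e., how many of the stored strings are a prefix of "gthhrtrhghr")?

Traverse "gthhrtrhghr" character by character; count nodes along the way that are marked as word ends.
Prefixes of the query that are stored words: "gthhrtrhghr"
Count: 1

1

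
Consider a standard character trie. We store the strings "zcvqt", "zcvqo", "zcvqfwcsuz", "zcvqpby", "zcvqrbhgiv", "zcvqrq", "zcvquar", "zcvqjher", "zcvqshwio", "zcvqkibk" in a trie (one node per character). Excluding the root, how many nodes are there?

38

Count nodes per top-level branch (shared prefixes stored once):
  'z'-branch (zcvqfwcsuz, zcvqjher, zcvqkibk, zcvqo, zcvqpby, zcvqrbhgiv, zcvqrq, zcvqshwio, zcvqt, zcvquar): 38 nodes
Sum: 38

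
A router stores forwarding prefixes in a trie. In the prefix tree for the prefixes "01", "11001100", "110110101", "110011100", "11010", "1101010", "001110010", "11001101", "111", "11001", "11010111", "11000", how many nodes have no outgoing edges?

10

Leaves are exactly the stored words that no other stored word extends.
Those words: "001110010", "01", "11000", "11001100", "11001101", "110011100", "1101010", "11010111", "110110101", "111"
Leaf count: 10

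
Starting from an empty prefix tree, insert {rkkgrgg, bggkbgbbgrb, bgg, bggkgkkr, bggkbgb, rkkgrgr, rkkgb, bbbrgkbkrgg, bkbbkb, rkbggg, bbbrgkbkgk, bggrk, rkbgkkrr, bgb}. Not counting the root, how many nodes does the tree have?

Count nodes per top-level branch (shared prefixes stored once):
  'b'-branch (bbbrgkbkgk, bbbrgkbkrgg, bgb, bgg, bggkbgb, bggkbgbbgrb, bggkgkkr, bggrk, bkbbkb): 35 nodes
  'r'-branch (rkbggg, rkbgkkrr, rkkgb, rkkgrgg, rkkgrgr): 17 nodes
Sum: 52

52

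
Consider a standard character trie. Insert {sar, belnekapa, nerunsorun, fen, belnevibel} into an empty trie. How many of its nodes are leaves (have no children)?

A leaf is a node with no children — equivalently, the end of a word that is not a proper prefix of any other stored word.
Those words: "belnekapa", "belnevibel", "fen", "nerunsorun", "sar"
Leaf count: 5

5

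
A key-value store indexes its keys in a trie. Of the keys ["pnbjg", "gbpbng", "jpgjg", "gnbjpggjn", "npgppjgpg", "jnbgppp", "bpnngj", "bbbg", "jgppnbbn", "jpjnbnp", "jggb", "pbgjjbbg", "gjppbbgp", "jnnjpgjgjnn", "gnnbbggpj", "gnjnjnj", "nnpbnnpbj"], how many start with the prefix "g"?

Walk to "g"; the words in its subtree are exactly those with that prefix.
Words under "g": gbpbng, gjppbbgp, gnbjpggjn, gnjnjnj, gnnbbggpj
Count: 5

5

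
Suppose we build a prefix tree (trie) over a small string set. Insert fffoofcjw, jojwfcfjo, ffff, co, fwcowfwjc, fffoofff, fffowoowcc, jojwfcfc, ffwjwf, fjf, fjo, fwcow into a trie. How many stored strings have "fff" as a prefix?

4

Filter for entries beginning with "fff":
Words under "fff": ffff, fffoofcjw, fffoofff, fffowoowcc
Count: 4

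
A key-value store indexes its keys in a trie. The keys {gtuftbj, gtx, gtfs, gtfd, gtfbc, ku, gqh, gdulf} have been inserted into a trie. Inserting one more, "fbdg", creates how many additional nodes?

No existing word starts with "f", so every character of "fbdg" needs a new node.
4 − 0 = 4 new nodes.

4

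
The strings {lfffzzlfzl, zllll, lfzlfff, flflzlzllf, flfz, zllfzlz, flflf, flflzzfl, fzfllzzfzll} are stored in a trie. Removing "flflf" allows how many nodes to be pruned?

Walk "flflf" from the leaf back toward the root, removing each node that no remaining word uses.
The suffix "f" (1 node) is used only by "flflf"; the node for "flfl" still has the child "z", so pruning stops there.
Nodes removed: 1

1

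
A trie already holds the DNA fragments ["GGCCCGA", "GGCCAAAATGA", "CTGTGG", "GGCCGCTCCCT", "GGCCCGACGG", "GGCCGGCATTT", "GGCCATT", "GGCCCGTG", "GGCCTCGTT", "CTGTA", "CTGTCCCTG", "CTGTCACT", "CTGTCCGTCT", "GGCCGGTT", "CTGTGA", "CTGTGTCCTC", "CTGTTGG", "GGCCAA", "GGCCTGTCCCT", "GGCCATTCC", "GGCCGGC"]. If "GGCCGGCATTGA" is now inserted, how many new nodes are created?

Walking "GGCCGGCATTGA" from the root, the first 10 characters ("GGCCGGCATT") follow existing edges; "G" is the first miss.
So 12 − 10 = 2 new nodes.

2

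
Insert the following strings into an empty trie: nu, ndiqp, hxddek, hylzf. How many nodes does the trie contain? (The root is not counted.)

16

Insert word by word; a character creates a node only if that edge doesn't already exist:
  "nu" → 2 new (n, u)
  "ndiqp" → prefix "n" already present; 4 new (d, i, q, p)
  "hxddek" → 6 new (h, x, d, d, e, k)
  "hylzf" → prefix "h" already present; 4 new (y, l, z, f)
Total nodes = 2 + 4 + 6 + 4 = 16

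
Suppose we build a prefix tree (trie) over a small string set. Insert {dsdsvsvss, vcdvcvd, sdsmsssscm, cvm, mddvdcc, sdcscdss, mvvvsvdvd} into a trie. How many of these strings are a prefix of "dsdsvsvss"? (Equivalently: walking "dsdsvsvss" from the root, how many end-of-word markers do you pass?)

Traverse "dsdsvsvss" character by character; count nodes along the way that are marked as word ends.
Prefixes of the query that are stored words: "dsdsvsvss"
Count: 1

1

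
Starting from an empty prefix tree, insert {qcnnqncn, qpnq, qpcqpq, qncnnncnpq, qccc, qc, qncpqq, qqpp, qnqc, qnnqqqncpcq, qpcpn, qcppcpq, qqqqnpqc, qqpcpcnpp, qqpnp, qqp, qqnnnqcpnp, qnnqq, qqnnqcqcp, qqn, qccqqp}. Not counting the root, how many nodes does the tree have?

80

Count nodes per top-level branch (shared prefixes stored once):
  'q'-branch (qc, qccc, qccqqp, qcnnqncn, qcppcpq, qncnnncnpq, qncpqq, qnnqq, qnnqqqncpcq, qnqc, qpcpn, qpcqpq, qpnq, qqn, qqnnnqcpnp, qqnnqcqcp, qqp, qqpcpcnpp, qqpnp, qqpp, qqqqnpqc): 80 nodes
Sum: 80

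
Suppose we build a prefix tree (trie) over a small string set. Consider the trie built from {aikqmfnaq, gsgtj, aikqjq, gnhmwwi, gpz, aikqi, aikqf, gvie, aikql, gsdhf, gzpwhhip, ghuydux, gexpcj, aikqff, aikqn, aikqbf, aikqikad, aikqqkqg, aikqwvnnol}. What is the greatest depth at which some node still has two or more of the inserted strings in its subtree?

5

Look for the deepest trie node that still has at least two words in its subtree.
e.g. "aikqf" and "aikqff" share the prefix "aikqf" of length 5; no pair shares a longer one.
Longest shared-prefix length: 5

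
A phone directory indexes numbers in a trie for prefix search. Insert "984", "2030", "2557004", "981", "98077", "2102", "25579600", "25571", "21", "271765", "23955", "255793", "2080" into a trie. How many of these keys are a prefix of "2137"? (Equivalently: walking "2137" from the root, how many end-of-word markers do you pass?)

1

Check each prefix of "2137" against the stored set — each match is an end-marker on the path.
Prefixes of the query that are stored words: "21"
Count: 1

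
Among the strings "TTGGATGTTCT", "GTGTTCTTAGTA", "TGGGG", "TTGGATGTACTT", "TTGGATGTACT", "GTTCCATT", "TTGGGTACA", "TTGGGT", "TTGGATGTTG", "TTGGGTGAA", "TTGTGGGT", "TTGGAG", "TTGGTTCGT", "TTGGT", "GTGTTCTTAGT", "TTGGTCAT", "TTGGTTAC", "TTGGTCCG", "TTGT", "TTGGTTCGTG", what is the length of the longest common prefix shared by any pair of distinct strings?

11

Look for the deepest trie node that still has at least two words in its subtree.
"GTGTTCTTAGT" and "GTGTTCTTAGTA" agree on "GTGTTCTTAGT" (11 characters) before diverging; nothing deeper is shared.
Longest shared-prefix length: 11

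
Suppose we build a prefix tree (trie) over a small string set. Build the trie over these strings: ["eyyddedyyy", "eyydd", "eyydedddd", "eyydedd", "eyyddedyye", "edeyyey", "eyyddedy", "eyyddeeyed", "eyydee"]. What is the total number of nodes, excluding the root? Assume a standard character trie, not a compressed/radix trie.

Insert word by word; a character creates a node only if that edge doesn't already exist:
  "eyyddedyyy" → 10 new (e, y, y, d, d, e, d, y, y, y)
  "eyydd" → prefix "eyydd" already present; 0 new (none)
  "eyydedddd" → prefix "eyyd" already present; 5 new (e, d, d, d, d)
  "eyydedd" → prefix "eyydedd" already present; 0 new (none)
  "eyyddedyye" → prefix "eyyddedyy" already present; 1 new (e)
  "edeyyey" → prefix "e" already present; 6 new (d, e, y, y, e, y)
  "eyyddedy" → prefix "eyyddedy" already present; 0 new (none)
  "eyyddeeyed" → prefix "eyydde" already present; 4 new (e, y, e, d)
  "eyydee" → prefix "eyyde" already present; 1 new (e)
Total nodes = 10 + 0 + 5 + 0 + 1 + 6 + 0 + 4 + 1 = 27

27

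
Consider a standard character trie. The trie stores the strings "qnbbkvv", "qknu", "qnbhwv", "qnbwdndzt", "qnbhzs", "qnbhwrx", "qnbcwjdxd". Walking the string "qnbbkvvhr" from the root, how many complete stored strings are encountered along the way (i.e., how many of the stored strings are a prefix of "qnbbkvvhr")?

1

Walk "qnbbkvvhr" from the root; an end-of-word marker is hit whenever a stored word is a prefix of "qnbbkvvhr".
Prefixes of the query that are stored words: "qnbbkvv"
Count: 1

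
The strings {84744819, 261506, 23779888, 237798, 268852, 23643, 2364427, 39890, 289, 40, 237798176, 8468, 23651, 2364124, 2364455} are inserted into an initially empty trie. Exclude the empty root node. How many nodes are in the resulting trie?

52

Insert word by word; a character creates a node only if that edge doesn't already exist:
  "84744819" → 8 new (8, 4, 7, 4, 4, 8, 1, 9)
  "261506" → 6 new (2, 6, 1, 5, 0, 6)
  "23779888" → prefix "2" already present; 7 new (3, 7, 7, 9, 8, 8, 8)
  "237798" → prefix "237798" already present; 0 new (none)
  "268852" → prefix "26" already present; 4 new (8, 8, 5, 2)
  "23643" → prefix "23" already present; 3 new (6, 4, 3)
  "2364427" → prefix "2364" already present; 3 new (4, 2, 7)
  "39890" → 5 new (3, 9, 8, 9, 0)
  "289" → prefix "2" already present; 2 new (8, 9)
  "40" → 2 new (4, 0)
  "237798176" → prefix "237798" already present; 3 new (1, 7, 6)
  "8468" → prefix "84" already present; 2 new (6, 8)
  "23651" → prefix "236" already present; 2 new (5, 1)
  "2364124" → prefix "2364" already present; 3 new (1, 2, 4)
  "2364455" → prefix "23644" already present; 2 new (5, 5)
Total nodes = 8 + 6 + 7 + 0 + 4 + 3 + 3 + 5 + 2 + 2 + 3 + 2 + 2 + 3 + 2 = 52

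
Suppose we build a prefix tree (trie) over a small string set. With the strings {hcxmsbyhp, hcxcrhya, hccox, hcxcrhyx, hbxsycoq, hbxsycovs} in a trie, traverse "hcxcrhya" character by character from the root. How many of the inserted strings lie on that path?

1

Check each prefix of "hcxcrhya" against the stored set — each match is an end-marker on the path.
Prefixes of the query that are stored words: "hcxcrhya"
Count: 1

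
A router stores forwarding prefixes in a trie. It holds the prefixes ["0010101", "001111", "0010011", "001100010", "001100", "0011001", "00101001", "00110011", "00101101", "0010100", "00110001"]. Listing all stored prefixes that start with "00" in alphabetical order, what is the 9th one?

0011001

DFS of the "00" subtree visits, in order: "0010011", "0010100", "00101001", "0010101", "00101101", "001100", "00110001", "001100010", "0011001", "00110011", "001111"
Position 9: 0011001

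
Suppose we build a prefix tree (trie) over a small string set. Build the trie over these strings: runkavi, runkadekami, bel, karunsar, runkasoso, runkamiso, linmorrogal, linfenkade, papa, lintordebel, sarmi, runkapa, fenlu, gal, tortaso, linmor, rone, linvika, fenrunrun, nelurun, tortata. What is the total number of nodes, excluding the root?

Count nodes per top-level branch (shared prefixes stored once):
  'b'-branch (bel): 3 nodes
  'f'-branch (fenlu, fenrunrun): 11 nodes
  'g'-branch (gal): 3 nodes
  'k'-branch (karunsar): 8 nodes
  'l'-branch (linfenkade, linmor, linmorrogal, lintordebel, linvika): 30 nodes
  'n'-branch (nelurun): 7 nodes
  'p'-branch (papa): 4 nodes
  'r'-branch (rone, runkadekami, runkamiso, runkapa, runkasoso, runkavi): 26 nodes
  's'-branch (sarmi): 5 nodes
  't'-branch (tortaso, tortata): 9 nodes
Sum: 106

106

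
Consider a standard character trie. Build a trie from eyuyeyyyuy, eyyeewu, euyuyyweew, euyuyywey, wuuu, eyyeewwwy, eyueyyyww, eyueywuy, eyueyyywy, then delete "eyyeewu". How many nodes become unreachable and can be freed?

A node on "eyyeewu"'s path can go only if nothing else ends at it or branches off below it.
The suffix "u" (1 node) is used only by "eyyeewu"; the node for "eyyeew" still has the child "w", so pruning stops there.
Nodes removed: 1

1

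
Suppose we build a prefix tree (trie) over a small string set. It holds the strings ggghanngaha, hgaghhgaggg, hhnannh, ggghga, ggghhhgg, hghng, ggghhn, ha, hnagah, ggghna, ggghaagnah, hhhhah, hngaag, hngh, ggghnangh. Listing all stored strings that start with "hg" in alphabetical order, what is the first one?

DFS of the "hg" subtree visits, in order: "hgaghhgaggg", "hghng"
The 1st is hgaghhgaggg.

hgaghhgaggg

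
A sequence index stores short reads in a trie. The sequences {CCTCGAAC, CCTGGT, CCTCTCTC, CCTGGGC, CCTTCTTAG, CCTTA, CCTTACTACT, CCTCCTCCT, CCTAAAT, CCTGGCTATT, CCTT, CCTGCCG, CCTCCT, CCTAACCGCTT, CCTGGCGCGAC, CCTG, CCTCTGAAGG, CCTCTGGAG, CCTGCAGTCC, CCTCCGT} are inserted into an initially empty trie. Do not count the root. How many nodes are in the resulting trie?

Insert word by word; a character creates a node only if that edge doesn't already exist:
  "CCTCGAAC" → 8 new (C, C, T, C, G, A, A, C)
  "CCTGGT" → prefix "CCT" already present; 3 new (G, G, T)
  "CCTCTCTC" → prefix "CCTC" already present; 4 new (T, C, T, C)
  "CCTGGGC" → prefix "CCTGG" already present; 2 new (G, C)
  "CCTTCTTAG" → prefix "CCT" already present; 6 new (T, C, T, T, A, G)
  "CCTTA" → prefix "CCTT" already present; 1 new (A)
  "CCTTACTACT" → prefix "CCTTA" already present; 5 new (C, T, A, C, T)
  "CCTCCTCCT" → prefix "CCTC" already present; 5 new (C, T, C, C, T)
  "CCTAAAT" → prefix "CCT" already present; 4 new (A, A, A, T)
  "CCTGGCTATT" → prefix "CCTGG" already present; 5 new (C, T, A, T, T)
  "CCTT" → prefix "CCTT" already present; 0 new (none)
  "CCTGCCG" → prefix "CCTG" already present; 3 new (C, C, G)
  "CCTCCT" → prefix "CCTCCT" already present; 0 new (none)
  "CCTAACCGCTT" → prefix "CCTAA" already present; 6 new (C, C, G, C, T, T)
  "CCTGGCGCGAC" → prefix "CCTGGC" already present; 5 new (G, C, G, A, C)
  "CCTG" → prefix "CCTG" already present; 0 new (none)
  "CCTCTGAAGG" → prefix "CCTCT" already present; 5 new (G, A, A, G, G)
  "CCTCTGGAG" → prefix "CCTCTG" already present; 3 new (G, A, G)
  "CCTGCAGTCC" → prefix "CCTGC" already present; 5 new (A, G, T, C, C)
  "CCTCCGT" → prefix "CCTCC" already present; 2 new (G, T)
Total nodes = 8 + 3 + 4 + 2 + 6 + 1 + 5 + 5 + 4 + 5 + 0 + 3 + 0 + 6 + 5 + 0 + 5 + 3 + 5 + 2 = 72

72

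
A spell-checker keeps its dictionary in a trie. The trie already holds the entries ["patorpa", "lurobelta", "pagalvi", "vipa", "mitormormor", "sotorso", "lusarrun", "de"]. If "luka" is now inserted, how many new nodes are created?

2

"lu" is already a path in the trie; the remaining "ka" must be added.
So 4 − 2 = 2 new nodes.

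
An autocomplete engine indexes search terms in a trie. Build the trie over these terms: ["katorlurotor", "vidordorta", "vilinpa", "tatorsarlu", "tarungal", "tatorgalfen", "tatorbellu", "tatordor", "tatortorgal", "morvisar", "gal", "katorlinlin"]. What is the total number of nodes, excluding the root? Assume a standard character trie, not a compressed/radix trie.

Insert word by word; a character creates a node only if that edge doesn't already exist:
  "katorlurotor" → 12 new (k, a, t, o, r, l, u, r, o, t, o, r)
  "vidordorta" → 10 new (v, i, d, o, r, d, o, r, t, a)
  "vilinpa" → prefix "vi" already present; 5 new (l, i, n, p, a)
  "tatorsarlu" → 10 new (t, a, t, o, r, s, a, r, l, u)
  "tarungal" → prefix "ta" already present; 6 new (r, u, n, g, a, l)
  "tatorgalfen" → prefix "tator" already present; 6 new (g, a, l, f, e, n)
  "tatorbellu" → prefix "tator" already present; 5 new (b, e, l, l, u)
  "tatordor" → prefix "tator" already present; 3 new (d, o, r)
  "tatortorgal" → prefix "tator" already present; 6 new (t, o, r, g, a, l)
  "morvisar" → 8 new (m, o, r, v, i, s, a, r)
  "gal" → 3 new (g, a, l)
  "katorlinlin" → prefix "katorl" already present; 5 new (i, n, l, i, n)
Total nodes = 12 + 10 + 5 + 10 + 6 + 6 + 5 + 3 + 6 + 8 + 3 + 5 = 79

79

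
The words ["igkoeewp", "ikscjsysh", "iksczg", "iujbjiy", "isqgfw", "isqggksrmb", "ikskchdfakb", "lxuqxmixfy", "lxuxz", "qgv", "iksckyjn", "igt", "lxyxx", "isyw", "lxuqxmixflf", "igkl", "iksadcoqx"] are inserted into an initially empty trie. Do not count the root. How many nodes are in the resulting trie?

77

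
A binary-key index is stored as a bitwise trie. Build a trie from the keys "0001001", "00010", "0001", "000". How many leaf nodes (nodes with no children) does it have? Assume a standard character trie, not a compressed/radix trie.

A leaf is a node with no children — equivalently, the end of a word that is not a proper prefix of any other stored word.
Those words: "0001001"
Leaf count: 1

1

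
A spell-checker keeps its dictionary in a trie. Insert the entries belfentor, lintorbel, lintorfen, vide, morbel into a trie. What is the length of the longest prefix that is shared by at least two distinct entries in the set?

The deepest shared node is where two words last agree before diverging.
e.g. "lintorbel" and "lintorfen" share the prefix "lintor" of length 6; no pair shares a longer one.
Longest shared-prefix length: 6

6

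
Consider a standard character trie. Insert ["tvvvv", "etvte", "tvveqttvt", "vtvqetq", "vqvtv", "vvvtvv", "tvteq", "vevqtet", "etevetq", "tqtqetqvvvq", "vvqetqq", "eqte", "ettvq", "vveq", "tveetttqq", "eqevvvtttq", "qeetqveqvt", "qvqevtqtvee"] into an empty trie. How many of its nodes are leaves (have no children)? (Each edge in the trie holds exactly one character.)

18

Leaves are exactly the stored words that no other stored word extends.
Those words: "eqevvvtttq", "eqte", "etevetq", "ettvq", "etvte", "qeetqveqvt", "qvqevtqtvee", "tqtqetqvvvq", "tveetttqq", "tvteq", "tvveqttvt", "tvvvv", "vevqtet", "vqvtv", "vtvqetq", "vveq", "vvqetqq", "vvvtvv"
Leaf count: 18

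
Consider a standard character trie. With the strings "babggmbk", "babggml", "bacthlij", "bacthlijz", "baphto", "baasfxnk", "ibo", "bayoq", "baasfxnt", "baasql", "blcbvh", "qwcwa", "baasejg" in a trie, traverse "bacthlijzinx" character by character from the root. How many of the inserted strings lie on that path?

Traverse "bacthlijzinx" character by character; count nodes along the way that are marked as word ends.
Prefixes of the query that are stored words: "bacthlij", "bacthlijz"
Count: 2

2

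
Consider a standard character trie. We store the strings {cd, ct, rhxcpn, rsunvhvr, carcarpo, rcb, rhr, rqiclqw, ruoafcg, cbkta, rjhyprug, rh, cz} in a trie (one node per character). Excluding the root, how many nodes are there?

Count nodes per top-level branch (shared prefixes stored once):
  'c'-branch (carcarpo, cbkta, cd, ct, cz): 15 nodes
  'r'-branch (rcb, rh, rhr, rhxcpn, rjhyprug, rqiclqw, rsunvhvr, ruoafcg): 35 nodes
Sum: 50

50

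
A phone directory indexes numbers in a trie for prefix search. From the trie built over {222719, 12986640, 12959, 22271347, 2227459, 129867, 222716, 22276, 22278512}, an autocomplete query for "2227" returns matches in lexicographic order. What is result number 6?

22278512

Filter for "2227…" and sort: "22271347", "222716", "222719", "2227459", "22276", "22278512"
Position 6: 22278512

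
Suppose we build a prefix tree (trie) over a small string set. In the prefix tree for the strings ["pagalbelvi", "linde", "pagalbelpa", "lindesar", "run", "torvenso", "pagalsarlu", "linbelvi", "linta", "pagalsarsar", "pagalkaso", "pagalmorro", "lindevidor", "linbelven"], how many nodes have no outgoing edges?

A leaf is a node with no children — equivalently, the end of a word that is not a proper prefix of any other stored word.
Those words: "linbelven", "linbelvi", "lindesar", "lindevidor", "linta", "pagalbelpa", "pagalbelvi", "pagalkaso", "pagalmorro", "pagalsarlu", "pagalsarsar", "run", "torvenso"
Leaf count: 13

13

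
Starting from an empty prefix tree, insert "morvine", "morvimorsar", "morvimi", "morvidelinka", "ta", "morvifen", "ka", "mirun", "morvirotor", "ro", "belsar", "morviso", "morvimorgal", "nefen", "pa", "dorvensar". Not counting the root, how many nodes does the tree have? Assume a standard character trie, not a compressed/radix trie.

66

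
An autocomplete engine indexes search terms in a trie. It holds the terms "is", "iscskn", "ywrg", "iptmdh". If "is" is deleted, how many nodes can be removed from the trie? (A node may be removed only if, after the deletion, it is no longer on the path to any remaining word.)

0

Walk "is" from the leaf back toward the root, removing each node that no remaining word uses.
Every node on "is" is still needed (e.g. by "iscskn"), so nothing is freed.
Nodes removed: 0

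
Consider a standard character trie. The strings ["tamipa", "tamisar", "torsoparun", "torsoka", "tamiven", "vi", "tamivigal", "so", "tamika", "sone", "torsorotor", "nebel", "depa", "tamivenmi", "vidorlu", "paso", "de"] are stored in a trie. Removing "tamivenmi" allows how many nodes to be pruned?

2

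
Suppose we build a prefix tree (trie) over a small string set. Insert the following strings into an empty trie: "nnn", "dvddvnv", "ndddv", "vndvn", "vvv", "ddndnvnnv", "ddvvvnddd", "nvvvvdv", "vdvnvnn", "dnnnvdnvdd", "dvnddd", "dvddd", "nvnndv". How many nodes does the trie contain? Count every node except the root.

66

Trace insertions, counting only characters that open a new branch:
  "nnn" → 3 new (n, n, n)
  "dvddvnv" → 7 new (d, v, d, d, v, n, v)
  "ndddv" → prefix "n" already present; 4 new (d, d, d, v)
  "vndvn" → 5 new (v, n, d, v, n)
  "vvv" → prefix "v" already present; 2 new (v, v)
  "ddndnvnnv" → prefix "d" already present; 8 new (d, n, d, n, v, n, n, v)
  "ddvvvnddd" → prefix "dd" already present; 7 new (v, v, v, n, d, d, d)
  "nvvvvdv" → prefix "n" already present; 6 new (v, v, v, v, d, v)
  "vdvnvnn" → prefix "v" already present; 6 new (d, v, n, v, n, n)
  "dnnnvdnvdd" → prefix "d" already present; 9 new (n, n, n, v, d, n, v, d, d)
  "dvnddd" → prefix "dv" already present; 4 new (n, d, d, d)
  "dvddd" → prefix "dvdd" already present; 1 new (d)
  "nvnndv" → prefix "nv" already present; 4 new (n, n, d, v)
Total nodes = 3 + 7 + 4 + 5 + 2 + 8 + 7 + 6 + 6 + 9 + 4 + 1 + 4 = 66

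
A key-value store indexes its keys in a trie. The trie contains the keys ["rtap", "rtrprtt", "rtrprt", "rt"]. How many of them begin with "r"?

Walk to "r"; the words in its subtree are exactly those with that prefix.
Matches: "rt", "rtap", "rtrprt", "rtrprtt"
Count: 4

4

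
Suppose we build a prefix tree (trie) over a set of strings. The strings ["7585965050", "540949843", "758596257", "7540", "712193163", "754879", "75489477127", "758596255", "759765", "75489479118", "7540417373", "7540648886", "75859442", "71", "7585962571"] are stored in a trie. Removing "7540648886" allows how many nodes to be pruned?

6

A node on "7540648886"'s path can go only if nothing else ends at it or branches off below it.
The suffix "648886" (6 nodes) is used only by "7540648886"; the node for "7540" still has the child "4", so pruning stops there.
Nodes removed: 6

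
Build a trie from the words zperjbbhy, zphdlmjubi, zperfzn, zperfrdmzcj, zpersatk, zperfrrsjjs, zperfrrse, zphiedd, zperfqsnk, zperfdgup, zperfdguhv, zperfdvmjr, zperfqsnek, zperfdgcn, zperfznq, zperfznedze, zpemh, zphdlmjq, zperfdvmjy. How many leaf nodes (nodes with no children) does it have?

Leaves are exactly the stored words that no other stored word extends.
Those words: "zpemh", "zperfdgcn", "zperfdguhv", "zperfdgup", "zperfdvmjr", "zperfdvmjy", "zperfqsnek", "zperfqsnk", "zperfrdmzcj", "zperfrrse", "zperfrrsjjs", "zperfznedze", "zperfznq", "zperjbbhy", "zpersatk", "zphdlmjq", "zphdlmjubi", "zphiedd"
Leaf count: 18

18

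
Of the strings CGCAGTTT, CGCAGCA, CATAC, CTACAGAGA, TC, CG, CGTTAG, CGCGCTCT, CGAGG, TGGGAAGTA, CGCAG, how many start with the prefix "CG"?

Filter for entries beginning with "CG":
Words under "CG": CG, CGAGG, CGCAG, CGCAGCA, CGCAGTTT, CGCGCTCT, CGTTAG
Count: 7

7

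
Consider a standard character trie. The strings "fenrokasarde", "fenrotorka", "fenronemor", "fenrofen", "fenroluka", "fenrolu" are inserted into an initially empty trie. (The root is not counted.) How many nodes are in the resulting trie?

29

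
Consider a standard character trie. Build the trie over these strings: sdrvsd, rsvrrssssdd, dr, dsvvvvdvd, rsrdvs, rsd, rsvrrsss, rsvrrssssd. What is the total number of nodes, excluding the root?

32

Count nodes per top-level branch (shared prefixes stored once):
  'd'-branch (dr, dsvvvvdvd): 10 nodes
  'r'-branch (rsd, rsrdvs, rsvrrsss, rsvrrssssd, rsvrrssssdd): 16 nodes
  's'-branch (sdrvsd): 6 nodes
Sum: 32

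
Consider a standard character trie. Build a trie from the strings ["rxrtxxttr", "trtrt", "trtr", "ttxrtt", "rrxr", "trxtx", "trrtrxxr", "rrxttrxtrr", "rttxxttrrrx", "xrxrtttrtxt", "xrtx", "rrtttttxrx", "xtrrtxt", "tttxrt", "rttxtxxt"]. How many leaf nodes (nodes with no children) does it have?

14

A leaf is a node with no children — equivalently, the end of a word that is not a proper prefix of any other stored word.
Those words: "rrtttttxrx", "rrxr", "rrxttrxtrr", "rttxtxxt", "rttxxttrrrx", "rxrtxxttr", "trrtrxxr", "trtrt", "trxtx", "tttxrt", "ttxrtt", "xrtx", "xrxrtttrtxt", "xtrrtxt"
Leaf count: 14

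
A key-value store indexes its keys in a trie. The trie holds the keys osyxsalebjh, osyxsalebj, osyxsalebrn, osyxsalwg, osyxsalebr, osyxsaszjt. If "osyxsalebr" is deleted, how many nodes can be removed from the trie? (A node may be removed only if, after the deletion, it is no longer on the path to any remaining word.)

Walk "osyxsalebr" from the leaf back toward the root, removing each node that no remaining word uses.
Every node on "osyxsalebr" is still needed (e.g. by "osyxsalebrn"), so nothing is freed.
Nodes removed: 0

0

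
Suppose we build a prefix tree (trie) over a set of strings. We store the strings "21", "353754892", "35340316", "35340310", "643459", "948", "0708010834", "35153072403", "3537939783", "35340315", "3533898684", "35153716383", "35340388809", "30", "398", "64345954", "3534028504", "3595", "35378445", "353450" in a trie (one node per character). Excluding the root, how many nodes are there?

For each word, the new-node count is its length minus the longest prefix already in the trie:
  "21" → 2 new (2, 1)
  "353754892" → 9 new (3, 5, 3, 7, 5, 4, 8, 9, 2)
  "35340316" → prefix "353" already present; 5 new (4, 0, 3, 1, 6)
  "35340310" → prefix "3534031" already present; 1 new (0)
  "643459" → 6 new (6, 4, 3, 4, 5, 9)
  "948" → 3 new (9, 4, 8)
  "0708010834" → 10 new (0, 7, 0, 8, 0, 1, 0, 8, 3, 4)
  "35153072403" → prefix "35" already present; 9 new (1, 5, 3, 0, 7, 2, 4, 0, 3)
  "3537939783" → prefix "3537" already present; 6 new (9, 3, 9, 7, 8, 3)
  "35340315" → prefix "3534031" already present; 1 new (5)
  "3533898684" → prefix "353" already present; 7 new (3, 8, 9, 8, 6, 8, 4)
  "35153716383" → prefix "35153" already present; 6 new (7, 1, 6, 3, 8, 3)
  "35340388809" → prefix "353403" already present; 5 new (8, 8, 8, 0, 9)
  "30" → prefix "3" already present; 1 new (0)
  "398" → prefix "3" already present; 2 new (9, 8)
  "64345954" → prefix "643459" already present; 2 new (5, 4)
  "3534028504" → prefix "35340" already present; 5 new (2, 8, 5, 0, 4)
  "3595" → prefix "35" already present; 2 new (9, 5)
  "35378445" → prefix "3537" already present; 4 new (8, 4, 4, 5)
  "353450" → prefix "3534" already present; 2 new (5, 0)
Total nodes = 2 + 9 + 5 + 1 + 6 + 3 + 10 + 9 + 6 + 1 + 7 + 6 + 5 + 1 + 2 + 2 + 5 + 2 + 4 + 2 = 88

88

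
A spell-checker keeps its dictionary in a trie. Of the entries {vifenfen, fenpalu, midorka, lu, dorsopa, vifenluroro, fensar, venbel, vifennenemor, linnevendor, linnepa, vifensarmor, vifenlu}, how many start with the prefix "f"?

2

Walk to "f"; the words in its subtree are exactly those with that prefix.
Words under "f": fenpalu, fensar
Count: 2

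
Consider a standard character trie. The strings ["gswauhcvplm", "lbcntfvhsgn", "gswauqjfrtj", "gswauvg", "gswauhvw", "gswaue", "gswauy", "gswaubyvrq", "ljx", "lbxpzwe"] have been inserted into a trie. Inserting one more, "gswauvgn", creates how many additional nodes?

1

Walking "gswauvgn" from the root, the first 7 characters ("gswauvg") follow existing edges; "n" is the first miss.
New nodes needed: |"gswauvgn"| − 7 = 8 − 7 = 1.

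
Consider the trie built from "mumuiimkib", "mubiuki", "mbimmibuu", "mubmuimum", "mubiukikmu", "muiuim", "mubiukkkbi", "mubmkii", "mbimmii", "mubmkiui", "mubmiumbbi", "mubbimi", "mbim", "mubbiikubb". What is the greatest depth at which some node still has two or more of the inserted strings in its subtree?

The deepest shared node is where two words last agree before diverging.
"mubiuki" and "mubiukikmu" agree on "mubiuki" (7 characters) before diverging; nothing deeper is shared.
Longest shared-prefix length: 7

7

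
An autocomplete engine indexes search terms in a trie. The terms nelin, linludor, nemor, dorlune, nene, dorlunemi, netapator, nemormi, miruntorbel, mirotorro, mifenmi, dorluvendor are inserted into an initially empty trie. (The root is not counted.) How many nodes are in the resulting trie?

For each word, the new-node count is its length minus the longest prefix already in the trie:
  "nelin" → 5 new (n, e, l, i, n)
  "linludor" → 8 new (l, i, n, l, u, d, o, r)
  "nemor" → prefix "ne" already present; 3 new (m, o, r)
  "dorlune" → 7 new (d, o, r, l, u, n, e)
  "nene" → prefix "ne" already present; 2 new (n, e)
  "dorlunemi" → prefix "dorlune" already present; 2 new (m, i)
  "netapator" → prefix "ne" already present; 7 new (t, a, p, a, t, o, r)
  "nemormi" → prefix "nemor" already present; 2 new (m, i)
  "miruntorbel" → 11 new (m, i, r, u, n, t, o, r, b, e, l)
  "mirotorro" → prefix "mir" already present; 6 new (o, t, o, r, r, o)
  "mifenmi" → prefix "mi" already present; 5 new (f, e, n, m, i)
  "dorluvendor" → prefix "dorlu" already present; 6 new (v, e, n, d, o, r)
Total nodes = 5 + 8 + 3 + 7 + 2 + 2 + 7 + 2 + 11 + 6 + 5 + 6 = 64

64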